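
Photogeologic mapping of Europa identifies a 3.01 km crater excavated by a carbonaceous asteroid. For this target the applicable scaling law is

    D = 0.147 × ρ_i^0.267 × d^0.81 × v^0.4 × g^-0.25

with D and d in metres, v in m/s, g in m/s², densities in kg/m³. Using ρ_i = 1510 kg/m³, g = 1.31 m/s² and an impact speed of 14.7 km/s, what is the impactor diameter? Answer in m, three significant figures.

d ≈ 179 m

Rearranging for d: d = [D / (0.147 · 1510^0.267 · 14700^0.4 · 1.31^-0.25)]^(1/0.81).
D = 3010 m.
1510^0.267 = 7.060
14700^0.4 = 46.44
1.31^-0.25 = 0.9347
Denominator = 0.147 × 7.060 × 46.44 × 0.9347 = 45.05
D / 45.05 = 3010 / 45.05 = 66.81
d = 66.81^(1/0.81) = 66.81^1.2346 = 179.0 m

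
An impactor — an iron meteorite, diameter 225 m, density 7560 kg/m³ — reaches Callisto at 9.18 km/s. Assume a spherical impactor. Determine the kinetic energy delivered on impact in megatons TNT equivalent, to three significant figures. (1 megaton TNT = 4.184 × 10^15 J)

v = 9180 m/s.
Mass m = (π/6) ρ d³ = (π/6) × 7560 × (225)³ = 4.509 × 10^10 kg
E = ½ m v² = 0.5 × 4.509 × 10^10 × (9180)² = 1.900 × 10^18 J
   = 1.900 × 10^18 / 4.184×10^15 = 454.1 Mt

E ≈ 454 Mt TNT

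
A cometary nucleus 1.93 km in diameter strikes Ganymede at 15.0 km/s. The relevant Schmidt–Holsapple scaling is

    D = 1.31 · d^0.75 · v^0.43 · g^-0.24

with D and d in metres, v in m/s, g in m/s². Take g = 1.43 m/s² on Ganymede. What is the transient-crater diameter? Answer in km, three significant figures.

In SI units: d = 1930 m, v = 15000 m/s.
d^0.75 = 1930^0.75 = 291.2
v^0.43 = 15000^0.43 = 62.48
g^-0.24 = 1.43^-0.24 = 0.9177
D = 1.31 × 291.2 × 62.48 × 0.9177 = 21873 m
   = 21.87 km

D ≈ 21.9 km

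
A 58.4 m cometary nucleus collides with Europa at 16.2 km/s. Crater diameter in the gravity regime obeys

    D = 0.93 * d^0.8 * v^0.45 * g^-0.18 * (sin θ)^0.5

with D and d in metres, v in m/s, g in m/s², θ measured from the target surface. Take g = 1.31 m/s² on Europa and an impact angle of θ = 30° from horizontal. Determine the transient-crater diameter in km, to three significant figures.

D ≈ 1.27 km

In SI units: v = 16200 m/s.
d^0.8 = 58.4^0.8 = 25.89
v^0.45 = 16200^0.45 = 78.39
g^-0.18 = 1.31^-0.18 = 0.9526
(sin 30°)^0.5 = 0.5000^0.5 = 0.7071
D = 0.93 × 25.89 × 78.39 × 0.9526 × 0.7071 = 1271 m
   = 1.271 km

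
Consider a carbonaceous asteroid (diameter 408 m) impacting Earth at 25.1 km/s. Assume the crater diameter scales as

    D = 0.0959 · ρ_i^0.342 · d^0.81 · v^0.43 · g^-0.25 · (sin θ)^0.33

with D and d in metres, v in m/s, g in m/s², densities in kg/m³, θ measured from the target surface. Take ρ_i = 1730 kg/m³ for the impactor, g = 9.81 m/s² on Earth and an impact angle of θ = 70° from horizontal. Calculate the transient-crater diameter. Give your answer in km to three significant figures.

D ≈ 6.90 km

In SI units: v = 25100 m/s.
ρ_i^0.342 = 1730^0.342 = 12.81
d^0.81 = 408^0.81 = 130.2
v^0.43 = 25100^0.43 = 77.96
g^-0.25 = 9.81^-0.25 = 0.5650
(sin 70°)^0.33 = 0.9397^0.33 = 0.9797
D = 0.0959 × 12.81 × 130.2 × 77.96 × 0.5650 × 0.9797 = 6902 m
   = 6.902 km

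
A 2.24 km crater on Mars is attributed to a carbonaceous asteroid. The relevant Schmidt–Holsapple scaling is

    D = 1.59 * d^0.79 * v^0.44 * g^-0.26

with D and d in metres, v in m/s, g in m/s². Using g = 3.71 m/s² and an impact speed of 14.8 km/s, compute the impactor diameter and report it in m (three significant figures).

Rearranging for d: d = [D / (1.59 · 14800^0.44 · 3.71^-0.26)]^(1/0.79).
D = 2240 m.
14800^0.44 = 68.38
3.71^-0.26 = 0.7112
Denominator = 1.59 × 68.38 × 0.7112 = 77.32
D / 77.32 = 2240 / 77.32 = 28.97
d = 28.97^(1/0.79) = 28.97^1.2658 = 70.88 m

d ≈ 70.9 m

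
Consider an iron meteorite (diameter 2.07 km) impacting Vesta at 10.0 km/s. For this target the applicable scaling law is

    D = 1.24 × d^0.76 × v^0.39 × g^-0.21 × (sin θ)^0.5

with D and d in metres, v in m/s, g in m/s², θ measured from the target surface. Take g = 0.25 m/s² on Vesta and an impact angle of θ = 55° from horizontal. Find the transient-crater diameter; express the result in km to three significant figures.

D ≈ 18.1 km

In SI units: d = 2070 m, v = 10000 m/s.
d^0.76 = 2070^0.76 = 331.2
v^0.39 = 10000^0.39 = 36.31
g^-0.21 = 0.25^-0.21 = 1.338
(sin 55°)^0.5 = 0.8192^0.5 = 0.9051
D = 1.24 × 331.2 × 36.31 × 1.338 × 0.9051 = 18059 m
   = 18.06 km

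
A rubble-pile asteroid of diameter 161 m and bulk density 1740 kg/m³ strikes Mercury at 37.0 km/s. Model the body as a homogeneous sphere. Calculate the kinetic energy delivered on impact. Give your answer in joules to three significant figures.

E ≈ 2.60 × 10^18 J

v = 37000 m/s.
Mass m = (π/6) ρ d³ = (π/6) × 1740 × (161)³ = 3.802 × 10^9 kg
E = ½ m v² = 0.5 × 3.802 × 10^9 × (37000)² = 2.602 × 10^18 J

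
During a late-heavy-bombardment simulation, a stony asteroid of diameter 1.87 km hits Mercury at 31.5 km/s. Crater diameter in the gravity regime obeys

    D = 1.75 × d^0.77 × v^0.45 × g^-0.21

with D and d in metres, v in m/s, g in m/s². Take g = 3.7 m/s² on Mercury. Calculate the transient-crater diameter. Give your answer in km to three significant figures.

D ≈ 46.5 km

In SI units: d = 1870 m, v = 31500 m/s.
d^0.77 = 1870^0.77 = 330.6
v^0.45 = 31500^0.45 = 105.7
g^-0.21 = 3.7^-0.21 = 0.7598
D = 1.75 × 330.6 × 105.7 × 0.7598 = 46464 m
   = 46.46 km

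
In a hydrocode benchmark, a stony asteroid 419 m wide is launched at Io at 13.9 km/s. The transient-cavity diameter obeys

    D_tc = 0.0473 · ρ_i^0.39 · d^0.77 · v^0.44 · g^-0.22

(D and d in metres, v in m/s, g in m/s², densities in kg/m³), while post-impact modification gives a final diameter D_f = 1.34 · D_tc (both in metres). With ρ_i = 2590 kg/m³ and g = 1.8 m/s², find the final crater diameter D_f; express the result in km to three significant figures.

D_f ≈ 8.30 km

v = 13900 m/s.
ρ_i^0.39 = 2590^0.39 = 21.44
d^0.77 = 419^0.77 = 104.5
v^0.44 = 13900^0.44 = 66.52
g^-0.22 = 1.8^-0.22 = 0.8787
D_tc = 0.0473 × 21.44 × 104.5 × 66.52 × 0.8787 = 6194 m
D_f = 1.34 × 6194 = 8300 m
     = 8.300 km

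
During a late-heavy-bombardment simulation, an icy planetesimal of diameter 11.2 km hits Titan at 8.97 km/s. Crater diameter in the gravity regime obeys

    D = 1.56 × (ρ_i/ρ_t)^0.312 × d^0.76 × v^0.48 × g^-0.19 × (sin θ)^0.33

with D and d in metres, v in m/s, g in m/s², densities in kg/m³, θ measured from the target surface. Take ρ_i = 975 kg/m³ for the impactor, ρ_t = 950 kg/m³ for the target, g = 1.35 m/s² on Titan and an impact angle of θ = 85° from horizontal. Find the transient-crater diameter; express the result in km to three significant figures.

In SI units: d = 11200 m, v = 8970 m/s.
(ρ_i/ρ_t)^0.312 = (975/950)^0.312 = 1.008
d^0.76 = 11200^0.76 = 1195
v^0.48 = 8970^0.48 = 78.95
g^-0.19 = 1.35^-0.19 = 0.9446
(sin 85°)^0.33 = 0.9962^0.33 = 0.9987
D = 1.56 × 1.008 × 1195 × 78.95 × 0.9446 × 0.9987 = 1.400 × 10^5 m
   = 140.0 km

D ≈ 140 km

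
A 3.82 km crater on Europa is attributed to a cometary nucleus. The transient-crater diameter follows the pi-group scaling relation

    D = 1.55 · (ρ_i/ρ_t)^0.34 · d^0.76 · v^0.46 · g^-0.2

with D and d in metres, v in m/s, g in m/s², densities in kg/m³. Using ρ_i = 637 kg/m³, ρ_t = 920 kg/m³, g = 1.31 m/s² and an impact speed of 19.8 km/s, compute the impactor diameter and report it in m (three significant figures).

d ≈ 92.1 m

Rearranging for d: d = [D / (1.55 · (637/920)^0.34 · 19800^0.46 · 1.31^-0.2)]^(1/0.76).
D = 3820 m.
(637/920)^0.34 = 0.8825
19800^0.46 = 94.73
1.31^-0.2 = 0.9474
Denominator = 1.55 × 0.8825 × 94.73 × 0.9474 = 122.8
D / 122.8 = 3820 / 122.8 = 31.11
d = 31.11^(1/0.76) = 31.11^1.3158 = 92.12 m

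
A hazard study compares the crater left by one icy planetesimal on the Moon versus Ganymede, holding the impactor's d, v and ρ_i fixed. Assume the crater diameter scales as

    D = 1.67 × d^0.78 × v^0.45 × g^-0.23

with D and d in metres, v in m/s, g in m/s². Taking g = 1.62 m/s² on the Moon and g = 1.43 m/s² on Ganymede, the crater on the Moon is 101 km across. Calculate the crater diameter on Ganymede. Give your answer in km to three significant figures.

D ≈ 104 km

All impactor-dependent factors cancel in the ratio, leaving D_Ganymede/D_Moon = (g_Ganymede/g_Moon)^-0.23.
(1.43/1.62)^-0.23 = 0.8827^-0.23 = 1.029
D_Ganymede = 1.029 × 101 km = 104 km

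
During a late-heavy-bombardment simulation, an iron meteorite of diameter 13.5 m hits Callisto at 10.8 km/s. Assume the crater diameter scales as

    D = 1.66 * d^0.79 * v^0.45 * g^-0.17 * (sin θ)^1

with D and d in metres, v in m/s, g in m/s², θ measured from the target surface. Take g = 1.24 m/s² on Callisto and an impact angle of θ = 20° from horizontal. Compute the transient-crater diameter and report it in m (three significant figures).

D ≈ 279 m

In SI units: v = 10800 m/s.
d^0.79 = 13.5^0.79 = 7.816
v^0.45 = 10800^0.45 = 65.32
g^-0.17 = 1.24^-0.17 = 0.9641
(sin 20°)^1 = 0.3420^1 = 0.3420
D = 1.66 × 7.816 × 65.32 × 0.9641 × 0.3420 = 279.4 m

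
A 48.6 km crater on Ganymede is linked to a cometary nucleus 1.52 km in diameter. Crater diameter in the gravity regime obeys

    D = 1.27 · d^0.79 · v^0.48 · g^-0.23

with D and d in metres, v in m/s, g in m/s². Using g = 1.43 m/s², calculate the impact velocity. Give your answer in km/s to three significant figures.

Rearranging for v: v = [D / (1.27 · 1520^0.79 · 1.43^-0.23)]^(1/0.48).
D = 48600 m.
1520^0.79 = 326.3
1.43^-0.23 = 0.9210
Denominator = 1.27 × 326.3 × 0.9210 = 381.7
D / 381.7 = 48600 / 381.7 = 127.3
v = 127.3^(1/0.48) = 127.3^2.0833 = 24265 m/s

v ≈ 24.3 km/s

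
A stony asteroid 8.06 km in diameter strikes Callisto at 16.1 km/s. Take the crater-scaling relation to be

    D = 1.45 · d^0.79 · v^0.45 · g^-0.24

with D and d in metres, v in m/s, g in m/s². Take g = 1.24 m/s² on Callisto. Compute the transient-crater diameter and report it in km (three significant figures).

In SI units: d = 8060 m, v = 16100 m/s.
d^0.79 = 8060^0.79 = 1219
v^0.45 = 16100^0.45 = 78.18
g^-0.24 = 1.24^-0.24 = 0.9497
D = 1.45 × 1219 × 78.18 × 0.9497 = 1.312 × 10^5 m
   = 131.2 km

D ≈ 131 km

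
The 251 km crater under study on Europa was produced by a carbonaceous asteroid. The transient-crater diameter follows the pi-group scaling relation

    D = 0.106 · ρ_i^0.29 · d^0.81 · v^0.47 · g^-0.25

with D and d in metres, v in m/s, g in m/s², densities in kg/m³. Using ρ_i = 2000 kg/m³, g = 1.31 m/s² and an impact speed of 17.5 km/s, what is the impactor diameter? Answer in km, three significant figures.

d ≈ 18.3 km

Rearranging for d: d = [D / (0.106 · 2000^0.29 · 17500^0.47 · 1.31^-0.25)]^(1/0.81).
D = 251000 m.
2000^0.29 = 9.064
17500^0.47 = 98.68
1.31^-0.25 = 0.9347
Denominator = 0.106 × 9.064 × 98.68 × 0.9347 = 88.62
D / 88.62 = 251000 / 88.62 = 2832
d = 2832^(1/0.81) = 2832^1.2346 = 18279 m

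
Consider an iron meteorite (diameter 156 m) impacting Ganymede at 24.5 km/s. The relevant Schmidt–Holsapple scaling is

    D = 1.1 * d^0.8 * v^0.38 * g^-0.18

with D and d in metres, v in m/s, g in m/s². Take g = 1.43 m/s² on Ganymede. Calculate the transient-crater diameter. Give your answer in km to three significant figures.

D ≈ 2.73 km

In SI units: v = 24500 m/s.
d^0.8 = 156^0.8 = 56.82
v^0.38 = 24500^0.38 = 46.55
g^-0.18 = 1.43^-0.18 = 0.9376
D = 1.1 × 56.82 × 46.55 × 0.9376 = 2728 m
   = 2.728 km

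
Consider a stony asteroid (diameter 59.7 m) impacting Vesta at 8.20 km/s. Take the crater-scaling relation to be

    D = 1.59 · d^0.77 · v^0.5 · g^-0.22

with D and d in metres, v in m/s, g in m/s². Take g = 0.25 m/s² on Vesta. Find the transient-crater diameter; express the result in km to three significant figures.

D ≈ 4.55 km

In SI units: v = 8200 m/s.
d^0.77 = 59.7^0.77 = 23.31
v^0.5 = 8200^0.5 = 90.55
g^-0.22 = 0.25^-0.22 = 1.357
D = 1.59 × 23.31 × 90.55 × 1.357 = 4554 m
   = 4.554 km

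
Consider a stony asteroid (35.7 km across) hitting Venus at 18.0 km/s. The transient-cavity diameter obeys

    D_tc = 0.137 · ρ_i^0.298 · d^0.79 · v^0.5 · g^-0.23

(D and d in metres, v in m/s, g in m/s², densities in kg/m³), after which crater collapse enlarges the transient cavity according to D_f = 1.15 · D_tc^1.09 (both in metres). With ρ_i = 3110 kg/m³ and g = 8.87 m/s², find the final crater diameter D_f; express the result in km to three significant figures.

In SI: d = 35700 m, v = 18000 m/s.
ρ_i^0.298 = 3110^0.298 = 10.99
d^0.79 = 35700^0.79 = 3950
v^0.5 = 18000^0.5 = 134.2
g^-0.23 = 8.87^-0.23 = 0.6053
D_tc = 0.137 × 10.99 × 3950 × 134.2 × 0.6053 = 4.831 × 10^5 m
D_f = 1.15 × (4.831 × 10^5)^1.09 = 1.804 × 10^6 m
     = 1804 km

D_f ≈ 1800 km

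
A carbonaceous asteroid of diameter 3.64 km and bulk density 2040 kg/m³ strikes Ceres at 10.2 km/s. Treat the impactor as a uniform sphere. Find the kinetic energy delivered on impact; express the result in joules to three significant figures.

d = 3640 m; v = 10200 m/s.
Mass m = (π/6) ρ d³ = (π/6) × 2040 × (3640)³ = 5.151 × 10^13 kg
E = ½ m v² = 0.5 × 5.151 × 10^13 × (10200)² = 2.680 × 10^21 J

E ≈ 2.68 × 10^21 J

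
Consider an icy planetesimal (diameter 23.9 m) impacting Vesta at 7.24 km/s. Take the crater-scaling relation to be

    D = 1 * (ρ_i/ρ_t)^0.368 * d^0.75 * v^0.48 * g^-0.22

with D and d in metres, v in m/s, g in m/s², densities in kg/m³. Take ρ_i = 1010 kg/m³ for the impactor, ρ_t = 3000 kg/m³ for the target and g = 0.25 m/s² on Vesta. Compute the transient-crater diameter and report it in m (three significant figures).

In SI units: v = 7240 m/s.
(ρ_i/ρ_t)^0.368 = (1010/3000)^0.368 = 0.6699
d^0.75 = 23.9^0.75 = 10.81
v^0.48 = 7240^0.48 = 71.23
g^-0.22 = 0.25^-0.22 = 1.357
D = 1 × 0.6699 × 10.81 × 71.23 × 1.357 = 700.0 m

D ≈ 700 m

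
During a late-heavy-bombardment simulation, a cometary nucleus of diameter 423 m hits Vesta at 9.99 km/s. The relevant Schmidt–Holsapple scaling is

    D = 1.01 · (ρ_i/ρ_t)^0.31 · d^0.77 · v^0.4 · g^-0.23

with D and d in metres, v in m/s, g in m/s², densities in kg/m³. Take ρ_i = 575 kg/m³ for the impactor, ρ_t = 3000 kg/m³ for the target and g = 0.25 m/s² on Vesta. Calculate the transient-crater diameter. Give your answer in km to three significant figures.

In SI units: v = 9990 m/s.
(ρ_i/ρ_t)^0.31 = (575/3000)^0.31 = 0.5992
d^0.77 = 423^0.77 = 105.3
v^0.4 = 9990^0.4 = 39.79
g^-0.23 = 0.25^-0.23 = 1.376
D = 1.01 × 0.5992 × 105.3 × 39.79 × 1.376 = 3489 m
   = 3.489 km

D ≈ 3.49 km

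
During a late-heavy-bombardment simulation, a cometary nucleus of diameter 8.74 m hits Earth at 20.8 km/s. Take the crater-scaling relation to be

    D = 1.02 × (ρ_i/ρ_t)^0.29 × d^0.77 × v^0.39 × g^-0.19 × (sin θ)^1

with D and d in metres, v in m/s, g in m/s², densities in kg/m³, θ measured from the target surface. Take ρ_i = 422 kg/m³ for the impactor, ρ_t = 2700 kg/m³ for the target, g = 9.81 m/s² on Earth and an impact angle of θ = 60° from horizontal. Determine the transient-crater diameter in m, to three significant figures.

In SI units: v = 20800 m/s.
(ρ_i/ρ_t)^0.29 = (422/2700)^0.29 = 0.5838
d^0.77 = 8.74^0.77 = 5.308
v^0.39 = 20800^0.39 = 48.31
g^-0.19 = 9.81^-0.19 = 0.6480
(sin 60°)^1 = 0.8660^1 = 0.8660
D = 1.02 × 0.5838 × 5.308 × 48.31 × 0.6480 × 0.8660 = 85.69 m

D ≈ 85.7 m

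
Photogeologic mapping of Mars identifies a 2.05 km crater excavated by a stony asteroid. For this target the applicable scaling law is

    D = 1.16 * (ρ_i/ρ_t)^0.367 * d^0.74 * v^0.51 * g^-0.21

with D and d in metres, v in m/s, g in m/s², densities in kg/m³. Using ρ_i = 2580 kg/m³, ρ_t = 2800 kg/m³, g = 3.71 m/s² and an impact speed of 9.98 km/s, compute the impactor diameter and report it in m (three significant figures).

Rearranging for d: d = [D / (1.16 · (2580/2800)^0.367 · 9980^0.51 · 3.71^-0.21)]^(1/0.74).
D = 2050 m.
(2580/2800)^0.367 = 0.9704
9980^0.51 = 109.5
3.71^-0.21 = 0.7593
Denominator = 1.16 × 0.9704 × 109.5 × 0.7593 = 93.59
D / 93.59 = 2050 / 93.59 = 21.90
d = 21.90^(1/0.74) = 21.90^1.3514 = 64.79 m

d ≈ 64.8 m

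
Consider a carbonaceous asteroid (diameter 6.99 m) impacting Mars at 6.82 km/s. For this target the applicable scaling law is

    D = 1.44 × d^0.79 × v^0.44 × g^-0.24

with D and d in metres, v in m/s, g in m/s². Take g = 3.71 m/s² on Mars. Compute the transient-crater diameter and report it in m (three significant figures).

D ≈ 238 m

In SI units: v = 6820 m/s.
d^0.79 = 6.99^0.79 = 4.647
v^0.44 = 6820^0.44 = 48.63
g^-0.24 = 3.71^-0.24 = 0.7300
D = 1.44 × 4.647 × 48.63 × 0.7300 = 237.6 m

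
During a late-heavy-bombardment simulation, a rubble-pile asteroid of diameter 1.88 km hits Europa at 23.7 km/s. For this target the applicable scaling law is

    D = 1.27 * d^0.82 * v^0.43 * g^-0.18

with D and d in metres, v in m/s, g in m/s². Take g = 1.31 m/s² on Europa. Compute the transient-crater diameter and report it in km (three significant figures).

D ≈ 44.5 km

In SI units: d = 1880 m, v = 23700 m/s.
d^0.82 = 1880^0.82 = 484.0
v^0.43 = 23700^0.43 = 76.06
g^-0.18 = 1.31^-0.18 = 0.9526
D = 1.27 × 484.0 × 76.06 × 0.9526 = 44536 m
   = 44.54 km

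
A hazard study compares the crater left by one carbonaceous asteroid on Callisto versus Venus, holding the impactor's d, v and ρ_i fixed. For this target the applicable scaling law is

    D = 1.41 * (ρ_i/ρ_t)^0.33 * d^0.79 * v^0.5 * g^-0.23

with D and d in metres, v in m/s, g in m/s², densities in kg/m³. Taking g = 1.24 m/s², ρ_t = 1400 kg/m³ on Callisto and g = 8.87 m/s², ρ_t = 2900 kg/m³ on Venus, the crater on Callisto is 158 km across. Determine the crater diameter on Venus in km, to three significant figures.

D ≈ 79.0 km

The impactor-only factors (d, v, ρ_i) cancel in the ratio, leaving D_Venus/D_Callisto = (g_Venus/g_Callisto)^-0.23 · (ρ_t,Callisto/ρ_t,Venus)^0.33.
(8.87/1.24)^-0.23 = 7.153^-0.23 = 0.6360
(1400/2900)^0.33 = 0.4828^0.33 = 0.7864
Ratio = 0.6360 × 0.7864 = 0.5002
D_Venus = 0.5002 × 158 km = 79.0 km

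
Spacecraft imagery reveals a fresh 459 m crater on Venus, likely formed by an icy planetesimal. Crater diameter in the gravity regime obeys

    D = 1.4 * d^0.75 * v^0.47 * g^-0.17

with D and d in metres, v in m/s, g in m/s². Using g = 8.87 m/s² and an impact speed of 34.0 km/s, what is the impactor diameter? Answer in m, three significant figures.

Rearranging for d: d = [D / (1.4 · 34000^0.47 · 8.87^-0.17)]^(1/0.75).
34000^0.47 = 134.8
8.87^-0.17 = 0.6900
Denominator = 1.4 × 134.8 × 0.6900 = 130.2
D / 130.2 = 459 / 130.2 = 3.525
d = 3.525^(1/0.75) = 3.525^1.3333 = 5.364 m

d ≈ 5.36 m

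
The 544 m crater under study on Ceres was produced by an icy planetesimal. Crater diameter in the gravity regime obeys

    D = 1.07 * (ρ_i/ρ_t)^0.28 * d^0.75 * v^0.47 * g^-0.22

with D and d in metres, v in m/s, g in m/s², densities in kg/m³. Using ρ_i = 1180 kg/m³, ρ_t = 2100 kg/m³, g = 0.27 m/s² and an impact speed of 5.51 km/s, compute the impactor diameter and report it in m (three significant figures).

d ≈ 15.5 m

Rearranging for d: d = [D / (1.07 · (1180/2100)^0.28 · 5510^0.47 · 0.27^-0.22)]^(1/0.75).
(1180/2100)^0.28 = 0.8510
5510^0.47 = 57.32
0.27^-0.22 = 1.334
Denominator = 1.07 × 0.8510 × 57.32 × 1.334 = 69.63
D / 69.63 = 544 / 69.63 = 7.813
d = 7.813^(1/0.75) = 7.813^1.3333 = 15.50 m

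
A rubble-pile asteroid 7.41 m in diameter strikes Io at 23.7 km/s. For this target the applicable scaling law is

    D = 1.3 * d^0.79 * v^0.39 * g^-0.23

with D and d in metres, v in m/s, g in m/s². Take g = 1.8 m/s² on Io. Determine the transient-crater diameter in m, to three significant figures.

In SI units: v = 23700 m/s.
d^0.79 = 7.41^0.79 = 4.866
v^0.39 = 23700^0.39 = 50.83
g^-0.23 = 1.8^-0.23 = 0.8735
D = 1.3 × 4.866 × 50.83 × 0.8735 = 280.9 m

D ≈ 281 m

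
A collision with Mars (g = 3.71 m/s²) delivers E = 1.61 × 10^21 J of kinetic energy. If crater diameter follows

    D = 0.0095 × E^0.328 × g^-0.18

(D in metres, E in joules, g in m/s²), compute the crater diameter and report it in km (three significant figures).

E^0.328 = (1.61 × 10^21)^0.328 = 9.033 × 10^6
g^-0.18 = 3.71^-0.18 = 0.7898
D = 0.0095 × 9.033 × 10^6 × 0.7898 = 67776 m
   = 67.78 km

D ≈ 67.8 km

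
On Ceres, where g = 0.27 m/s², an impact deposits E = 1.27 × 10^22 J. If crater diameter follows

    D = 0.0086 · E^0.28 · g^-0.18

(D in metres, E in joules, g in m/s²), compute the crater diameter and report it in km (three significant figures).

E^0.28 = (1.27 × 10^22)^0.28 = 1.545 × 10^6
g^-0.18 = 0.27^-0.18 = 1.266
D = 0.0086 × 1.545 × 10^6 × 1.266 = 16821 m
   = 16.82 km

D ≈ 16.8 km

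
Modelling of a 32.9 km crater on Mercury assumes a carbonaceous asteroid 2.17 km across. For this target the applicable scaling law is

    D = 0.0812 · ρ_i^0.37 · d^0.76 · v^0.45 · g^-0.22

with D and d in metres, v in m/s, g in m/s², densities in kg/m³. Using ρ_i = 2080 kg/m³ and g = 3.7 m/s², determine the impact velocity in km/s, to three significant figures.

Rearranging for v: v = [D / (0.0812 · 2080^0.37 · 2170^0.76 · 3.7^-0.22)]^(1/0.45).
D = 32900 m.
2080^0.37 = 16.89
2170^0.76 = 343.3
3.7^-0.22 = 0.7499
Denominator = 0.0812 × 16.89 × 343.3 × 0.7499 = 353.1
D / 353.1 = 32900 / 353.1 = 93.17
v = 93.17^(1/0.45) = 93.17^2.2222 = 23775 m/s

v ≈ 23.8 km/s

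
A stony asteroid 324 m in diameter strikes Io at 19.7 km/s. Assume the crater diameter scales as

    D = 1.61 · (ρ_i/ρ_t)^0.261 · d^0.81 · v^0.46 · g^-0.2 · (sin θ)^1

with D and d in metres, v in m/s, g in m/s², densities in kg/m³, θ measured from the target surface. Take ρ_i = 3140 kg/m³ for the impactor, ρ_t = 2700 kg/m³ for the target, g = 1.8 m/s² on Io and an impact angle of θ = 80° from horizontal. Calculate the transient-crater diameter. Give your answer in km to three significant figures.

D ≈ 15.0 km

In SI units: v = 19700 m/s.
(ρ_i/ρ_t)^0.261 = (3140/2700)^0.261 = 1.040
d^0.81 = 324^0.81 = 108.0
v^0.46 = 19700^0.46 = 94.50
g^-0.2 = 1.8^-0.2 = 0.8891
(sin 80°)^1 = 0.9848^1 = 0.9848
D = 1.61 × 1.040 × 108.0 × 94.50 × 0.8891 × 0.9848 = 14963 m
   = 14.96 km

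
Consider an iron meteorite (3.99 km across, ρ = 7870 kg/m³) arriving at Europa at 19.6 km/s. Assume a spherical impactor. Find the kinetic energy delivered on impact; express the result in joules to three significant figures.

E ≈ 5.03 × 10^22 J

d = 3990 m; v = 19600 m/s.
Mass m = (π/6) ρ d³ = (π/6) × 7870 × (3990)³ = 2.618 × 10^14 kg
E = ½ m v² = 0.5 × 2.618 × 10^14 × (19600)² = 5.029 × 10^22 J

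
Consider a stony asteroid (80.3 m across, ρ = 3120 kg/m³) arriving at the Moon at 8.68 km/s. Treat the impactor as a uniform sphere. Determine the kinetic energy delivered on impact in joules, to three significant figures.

E ≈ 3.19 × 10^16 J

v = 8680 m/s.
Mass m = (π/6) ρ d³ = (π/6) × 3120 × (80.3)³ = 8.459 × 10^8 kg
E = ½ m v² = 0.5 × 8.459 × 10^8 × (8680)² = 3.187 × 10^16 J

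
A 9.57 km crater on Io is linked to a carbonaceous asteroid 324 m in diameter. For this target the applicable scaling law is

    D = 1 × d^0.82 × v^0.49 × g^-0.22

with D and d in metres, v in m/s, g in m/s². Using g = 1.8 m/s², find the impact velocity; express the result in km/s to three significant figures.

Rearranging for v: v = [D / (1 · 324^0.82 · 1.8^-0.22)]^(1/0.49).
D = 9570 m.
324^0.82 = 114.5
1.8^-0.22 = 0.8787
Denominator = 1 × 114.5 × 0.8787 = 100.6
D / 100.6 = 9570 / 100.6 = 95.13
v = 95.13^(1/0.49) = 95.13^2.0408 = 10898 m/s

v ≈ 10.9 km/s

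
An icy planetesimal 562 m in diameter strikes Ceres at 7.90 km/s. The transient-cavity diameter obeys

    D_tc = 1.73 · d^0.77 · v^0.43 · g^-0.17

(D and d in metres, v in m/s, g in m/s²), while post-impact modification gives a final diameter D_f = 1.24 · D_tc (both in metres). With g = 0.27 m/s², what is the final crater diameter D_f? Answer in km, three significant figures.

v = 7900 m/s.
d^0.77 = 562^0.77 = 131.0
v^0.43 = 7900^0.43 = 47.42
g^-0.17 = 0.27^-0.17 = 1.249
D_tc = 1.73 × 131.0 × 47.42 × 1.249 = 13420 m
D_f = 1.24 × 13420 = 16641 m
     = 16.64 km

D_f ≈ 16.6 km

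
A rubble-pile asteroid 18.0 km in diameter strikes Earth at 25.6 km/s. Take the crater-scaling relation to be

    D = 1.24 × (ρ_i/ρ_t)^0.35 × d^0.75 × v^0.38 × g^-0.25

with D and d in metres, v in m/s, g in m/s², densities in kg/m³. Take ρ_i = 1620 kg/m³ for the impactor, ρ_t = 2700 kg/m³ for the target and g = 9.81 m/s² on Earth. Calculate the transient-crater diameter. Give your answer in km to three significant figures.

D ≈ 43.1 km

In SI units: d = 18000 m, v = 25600 m/s.
(ρ_i/ρ_t)^0.35 = (1620/2700)^0.35 = 0.8363
d^0.75 = 18000^0.75 = 1554
v^0.38 = 25600^0.38 = 47.33
g^-0.25 = 9.81^-0.25 = 0.5650
D = 1.24 × 0.8363 × 1554 × 47.33 × 0.5650 = 43094 m
   = 43.09 km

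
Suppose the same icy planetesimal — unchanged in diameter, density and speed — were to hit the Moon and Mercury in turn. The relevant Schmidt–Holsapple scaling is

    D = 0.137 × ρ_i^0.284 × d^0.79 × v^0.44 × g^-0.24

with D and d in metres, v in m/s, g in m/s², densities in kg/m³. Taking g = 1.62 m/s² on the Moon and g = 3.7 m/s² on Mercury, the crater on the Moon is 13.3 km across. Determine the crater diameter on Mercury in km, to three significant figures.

All impactor-dependent factors cancel in the ratio, leaving D_Mercury/D_Moon = (g_Mercury/g_Moon)^-0.24.
(3.7/1.62)^-0.24 = 2.284^-0.24 = 0.8202
D_Mercury = 0.8202 × 13.3 km = 10.9 km

D ≈ 10.9 km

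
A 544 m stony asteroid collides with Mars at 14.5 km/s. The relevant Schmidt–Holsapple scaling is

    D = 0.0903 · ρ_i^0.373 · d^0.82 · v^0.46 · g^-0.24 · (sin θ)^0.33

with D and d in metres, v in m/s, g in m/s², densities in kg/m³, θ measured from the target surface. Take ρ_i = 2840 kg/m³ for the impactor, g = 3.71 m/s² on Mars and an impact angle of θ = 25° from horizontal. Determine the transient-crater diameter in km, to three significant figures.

In SI units: v = 14500 m/s.
ρ_i^0.373 = 2840^0.373 = 19.41
d^0.82 = 544^0.82 = 175.1
v^0.46 = 14500^0.46 = 82.08
g^-0.24 = 3.71^-0.24 = 0.7300
(sin 25°)^0.33 = 0.4226^0.33 = 0.7526
D = 0.0903 × 19.41 × 175.1 × 82.08 × 0.7300 × 0.7526 = 13840 m
   = 13.84 km

D ≈ 13.8 km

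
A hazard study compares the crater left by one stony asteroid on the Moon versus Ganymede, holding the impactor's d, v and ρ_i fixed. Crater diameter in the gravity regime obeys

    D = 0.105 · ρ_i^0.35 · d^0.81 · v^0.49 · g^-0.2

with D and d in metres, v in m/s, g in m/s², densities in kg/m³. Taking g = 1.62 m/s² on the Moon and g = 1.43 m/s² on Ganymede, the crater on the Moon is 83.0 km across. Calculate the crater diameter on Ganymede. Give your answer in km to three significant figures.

All impactor-dependent factors cancel in the ratio, leaving D_Ganymede/D_Moon = (g_Ganymede/g_Moon)^-0.2.
(1.43/1.62)^-0.2 = 0.8827^-0.2 = 1.025
D_Ganymede = 1.025 × 83.0 km = 85.1 km

D ≈ 85.1 km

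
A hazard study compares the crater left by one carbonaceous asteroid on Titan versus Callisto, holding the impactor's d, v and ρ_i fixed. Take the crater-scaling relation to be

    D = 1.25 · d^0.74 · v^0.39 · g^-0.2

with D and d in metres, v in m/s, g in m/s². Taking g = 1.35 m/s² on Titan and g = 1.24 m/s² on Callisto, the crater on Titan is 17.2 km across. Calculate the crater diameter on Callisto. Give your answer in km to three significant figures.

D ≈ 17.5 km

All impactor-dependent factors cancel in the ratio, leaving D_Callisto/D_Titan = (g_Callisto/g_Titan)^-0.2.
(1.24/1.35)^-0.2 = 0.9185^-0.2 = 1.017
D_Callisto = 1.017 × 17.2 km = 17.5 km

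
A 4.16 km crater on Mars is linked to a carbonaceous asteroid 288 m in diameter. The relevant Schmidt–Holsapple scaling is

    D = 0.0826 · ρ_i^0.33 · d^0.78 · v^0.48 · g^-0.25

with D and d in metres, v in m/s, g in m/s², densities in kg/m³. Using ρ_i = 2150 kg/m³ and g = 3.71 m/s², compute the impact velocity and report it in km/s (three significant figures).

Rearranging for v: v = [D / (0.0826 · 2150^0.33 · 288^0.78 · 3.71^-0.25)]^(1/0.48).
D = 4160 m.
2150^0.33 = 12.58
288^0.78 = 82.86
3.71^-0.25 = 0.7205
Denominator = 0.0826 × 12.58 × 82.86 × 0.7205 = 62.04
D / 62.04 = 4160 / 62.04 = 67.05
v = 67.05^(1/0.48) = 67.05^2.0833 = 6382 m/s

v ≈ 6.38 km/s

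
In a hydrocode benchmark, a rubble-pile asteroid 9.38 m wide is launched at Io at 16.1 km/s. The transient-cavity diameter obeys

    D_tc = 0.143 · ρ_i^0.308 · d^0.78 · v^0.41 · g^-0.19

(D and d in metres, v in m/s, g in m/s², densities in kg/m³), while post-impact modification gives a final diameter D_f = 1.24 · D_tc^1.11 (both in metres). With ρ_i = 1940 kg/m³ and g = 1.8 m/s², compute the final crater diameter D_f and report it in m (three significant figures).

v = 16100 m/s.
ρ_i^0.308 = 1940^0.308 = 10.30
d^0.78 = 9.38^0.78 = 5.732
v^0.41 = 16100^0.41 = 53.06
g^-0.19 = 1.8^-0.19 = 0.8943
D_tc = 0.143 × 10.30 × 5.732 × 53.06 × 0.8943 = 400.6 m
D_f = 1.24 × (400.6)^1.11 = 960.4 m

D_f ≈ 960 m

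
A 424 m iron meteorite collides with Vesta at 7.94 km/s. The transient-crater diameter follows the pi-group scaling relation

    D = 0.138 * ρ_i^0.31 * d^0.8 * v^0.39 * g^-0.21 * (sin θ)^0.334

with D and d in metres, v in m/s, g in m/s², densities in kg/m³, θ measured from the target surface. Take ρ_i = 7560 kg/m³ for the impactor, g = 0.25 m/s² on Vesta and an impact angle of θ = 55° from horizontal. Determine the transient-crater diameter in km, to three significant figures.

D ≈ 11.5 km

In SI units: v = 7940 m/s.
ρ_i^0.31 = 7560^0.31 = 15.93
d^0.8 = 424^0.8 = 126.4
v^0.39 = 7940^0.39 = 33.18
g^-0.21 = 0.25^-0.21 = 1.338
(sin 55°)^0.334 = 0.8192^0.334 = 0.9356
D = 0.138 × 15.93 × 126.4 × 33.18 × 1.338 × 0.9356 = 11542 m
   = 11.54 km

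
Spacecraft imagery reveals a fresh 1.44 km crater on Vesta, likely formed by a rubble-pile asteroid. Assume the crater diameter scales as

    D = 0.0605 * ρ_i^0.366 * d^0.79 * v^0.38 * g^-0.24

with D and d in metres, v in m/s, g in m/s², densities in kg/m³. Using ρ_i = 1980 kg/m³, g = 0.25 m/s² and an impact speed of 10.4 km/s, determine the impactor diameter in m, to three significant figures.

Rearranging for d: d = [D / (0.0605 · 1980^0.366 · 10400^0.38 · 0.25^-0.24)]^(1/0.79).
D = 1440 m.
1980^0.366 = 16.09
10400^0.38 = 33.61
0.25^-0.24 = 1.395
Denominator = 0.0605 × 16.09 × 33.61 × 1.395 = 45.64
D / 45.64 = 1440 / 45.64 = 31.55
d = 31.55^(1/0.79) = 31.55^1.2658 = 78.96 m

d ≈ 79.0 m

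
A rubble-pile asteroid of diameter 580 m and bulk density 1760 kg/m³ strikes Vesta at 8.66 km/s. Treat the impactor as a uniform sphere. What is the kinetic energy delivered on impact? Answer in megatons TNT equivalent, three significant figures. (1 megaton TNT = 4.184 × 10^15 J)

E ≈ 1610 Mt TNT

v = 8660 m/s.
Mass m = (π/6) ρ d³ = (π/6) × 1760 × (580)³ = 1.798 × 10^11 kg
E = ½ m v² = 0.5 × 1.798 × 10^11 × (8660)² = 6.742 × 10^18 J
   = 6.742 × 10^18 / 4.184×10^15 = 1611 Mt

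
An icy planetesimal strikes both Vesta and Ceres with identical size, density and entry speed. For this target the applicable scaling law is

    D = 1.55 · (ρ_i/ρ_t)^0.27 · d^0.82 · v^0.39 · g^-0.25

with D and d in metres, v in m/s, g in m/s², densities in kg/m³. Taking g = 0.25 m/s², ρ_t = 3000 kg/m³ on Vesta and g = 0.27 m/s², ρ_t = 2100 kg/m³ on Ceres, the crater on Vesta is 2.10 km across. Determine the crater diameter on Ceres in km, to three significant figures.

D ≈ 2.27 km

The impactor-only factors (d, v, ρ_i) cancel in the ratio, leaving D_Ceres/D_Vesta = (g_Ceres/g_Vesta)^-0.25 · (ρ_t,Vesta/ρ_t,Ceres)^0.27.
(0.27/0.25)^-0.25 = 1.080^-0.25 = 0.9809
(3000/2100)^0.27 = 1.429^0.27 = 1.101
Ratio = 0.9809 × 1.101 = 1.080
D_Ceres = 1.080 × 2.10 km = 2.27 km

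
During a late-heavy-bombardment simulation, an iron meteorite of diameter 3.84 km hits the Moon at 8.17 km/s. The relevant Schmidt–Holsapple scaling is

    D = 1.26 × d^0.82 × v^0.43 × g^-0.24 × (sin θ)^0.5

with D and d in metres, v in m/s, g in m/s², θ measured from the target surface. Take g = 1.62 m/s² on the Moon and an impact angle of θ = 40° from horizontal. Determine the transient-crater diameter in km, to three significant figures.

In SI units: d = 3840 m, v = 8170 m/s.
d^0.82 = 3840^0.82 = 869.3
v^0.43 = 8170^0.43 = 48.11
g^-0.24 = 1.62^-0.24 = 0.8907
(sin 40°)^0.5 = 0.6428^0.5 = 0.8017
D = 1.26 × 869.3 × 48.11 × 0.8907 × 0.8017 = 37629 m
   = 37.63 km

D ≈ 37.6 km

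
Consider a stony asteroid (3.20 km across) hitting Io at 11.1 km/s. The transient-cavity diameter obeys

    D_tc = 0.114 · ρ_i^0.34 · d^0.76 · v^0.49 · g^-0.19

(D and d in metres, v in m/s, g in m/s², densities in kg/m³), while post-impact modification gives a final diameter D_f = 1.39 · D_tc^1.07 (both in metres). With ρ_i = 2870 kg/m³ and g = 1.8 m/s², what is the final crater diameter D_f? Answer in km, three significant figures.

In SI: d = 3200 m, v = 11100 m/s.
ρ_i^0.34 = 2870^0.34 = 14.99
d^0.76 = 3200^0.76 = 461.2
v^0.49 = 11100^0.49 = 95.99
g^-0.19 = 1.8^-0.19 = 0.8943
D_tc = 0.114 × 14.99 × 461.2 × 95.99 × 0.8943 = 67660 m
D_f = 1.39 × (67660)^1.07 = 2.049 × 10^5 m
     = 204.9 km

D_f ≈ 205 km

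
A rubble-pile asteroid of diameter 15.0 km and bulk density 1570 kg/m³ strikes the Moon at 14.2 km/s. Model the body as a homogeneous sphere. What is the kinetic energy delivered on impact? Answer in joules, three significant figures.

d = 15000 m; v = 14200 m/s.
Mass m = (π/6) ρ d³ = (π/6) × 1570 × (15000)³ = 2.774 × 10^15 kg
E = ½ m v² = 0.5 × 2.774 × 10^15 × (14200)² = 2.797 × 10^23 J

E ≈ 2.80 × 10^23 J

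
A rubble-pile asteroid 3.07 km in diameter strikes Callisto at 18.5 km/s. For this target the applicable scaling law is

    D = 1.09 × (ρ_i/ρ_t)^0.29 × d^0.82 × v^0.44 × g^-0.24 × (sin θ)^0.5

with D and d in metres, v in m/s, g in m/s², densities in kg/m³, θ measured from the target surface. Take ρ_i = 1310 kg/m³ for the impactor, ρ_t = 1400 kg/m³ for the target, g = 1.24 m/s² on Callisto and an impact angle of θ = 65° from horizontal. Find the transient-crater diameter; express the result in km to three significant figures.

In SI units: d = 3070 m, v = 18500 m/s.
(ρ_i/ρ_t)^0.29 = (1310/1400)^0.29 = 0.9809
d^0.82 = 3070^0.82 = 723.5
v^0.44 = 18500^0.44 = 75.43
g^-0.24 = 1.24^-0.24 = 0.9497
(sin 65°)^0.5 = 0.9063^0.5 = 0.9520
D = 1.09 × 0.9809 × 723.5 × 75.43 × 0.9497 × 0.9520 = 52754 m
   = 52.75 km

D ≈ 52.8 km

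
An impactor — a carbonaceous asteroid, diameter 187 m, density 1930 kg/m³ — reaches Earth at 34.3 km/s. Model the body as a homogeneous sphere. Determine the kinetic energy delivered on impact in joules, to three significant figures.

E ≈ 3.89 × 10^18 J

v = 34300 m/s.
Mass m = (π/6) ρ d³ = (π/6) × 1930 × (187)³ = 6.608 × 10^9 kg
E = ½ m v² = 0.5 × 6.608 × 10^9 × (34300)² = 3.887 × 10^18 J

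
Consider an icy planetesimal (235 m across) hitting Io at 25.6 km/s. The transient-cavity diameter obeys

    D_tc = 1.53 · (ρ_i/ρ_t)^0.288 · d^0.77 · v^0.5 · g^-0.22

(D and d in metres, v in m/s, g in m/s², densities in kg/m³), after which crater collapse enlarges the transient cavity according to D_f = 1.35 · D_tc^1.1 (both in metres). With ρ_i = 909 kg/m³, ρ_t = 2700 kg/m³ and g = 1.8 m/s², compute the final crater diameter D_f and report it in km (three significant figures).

v = 25600 m/s.
(ρ_i/ρ_t)^0.288 = (909/2700)^0.288 = 0.7309
d^0.77 = 235^0.77 = 66.95
v^0.5 = 25600^0.5 = 160.0
g^-0.22 = 1.8^-0.22 = 0.8787
D_tc = 1.53 × 0.7309 × 66.95 × 160.0 × 0.8787 = 10530 m
D_f = 1.35 × (10530)^1.1 = 35893 m
     = 35.89 km

D_f ≈ 35.9 km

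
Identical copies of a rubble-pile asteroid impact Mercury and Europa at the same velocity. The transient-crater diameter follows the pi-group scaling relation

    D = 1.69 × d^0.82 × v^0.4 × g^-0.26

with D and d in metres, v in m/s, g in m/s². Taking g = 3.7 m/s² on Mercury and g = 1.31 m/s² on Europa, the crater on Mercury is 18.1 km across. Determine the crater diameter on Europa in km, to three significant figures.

D ≈ 23.7 km

All impactor-dependent factors cancel in the ratio, leaving D_Europa/D_Mercury = (g_Europa/g_Mercury)^-0.26.
(1.31/3.7)^-0.26 = 0.3541^-0.26 = 1.310
D_Europa = 1.310 × 18.1 km = 23.7 km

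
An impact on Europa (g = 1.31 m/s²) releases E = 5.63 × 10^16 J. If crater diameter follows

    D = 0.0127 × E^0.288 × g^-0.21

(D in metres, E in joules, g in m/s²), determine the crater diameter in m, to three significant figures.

E^0.288 = (5.63 × 10^16)^0.288 = 6.670 × 10^4
g^-0.21 = 1.31^-0.21 = 0.9449
D = 0.0127 × 6.670 × 10^4 × 0.9449 = 800.4 m

D ≈ 800 m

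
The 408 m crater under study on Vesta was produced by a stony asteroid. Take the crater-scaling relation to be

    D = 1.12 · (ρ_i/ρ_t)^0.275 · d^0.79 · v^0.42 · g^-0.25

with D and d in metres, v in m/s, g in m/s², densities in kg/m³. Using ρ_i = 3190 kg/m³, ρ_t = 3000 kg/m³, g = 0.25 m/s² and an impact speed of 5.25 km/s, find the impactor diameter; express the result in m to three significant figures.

Rearranging for d: d = [D / (1.12 · (3190/3000)^0.275 · 5250^0.42 · 0.25^-0.25)]^(1/0.79).
(3190/3000)^0.275 = 1.017
5250^0.42 = 36.51
0.25^-0.25 = 1.414
Denominator = 1.12 × 1.017 × 36.51 × 1.414 = 58.80
D / 58.80 = 408 / 58.80 = 6.939
d = 6.939^(1/0.79) = 6.939^1.2658 = 11.61 m

d ≈ 11.6 m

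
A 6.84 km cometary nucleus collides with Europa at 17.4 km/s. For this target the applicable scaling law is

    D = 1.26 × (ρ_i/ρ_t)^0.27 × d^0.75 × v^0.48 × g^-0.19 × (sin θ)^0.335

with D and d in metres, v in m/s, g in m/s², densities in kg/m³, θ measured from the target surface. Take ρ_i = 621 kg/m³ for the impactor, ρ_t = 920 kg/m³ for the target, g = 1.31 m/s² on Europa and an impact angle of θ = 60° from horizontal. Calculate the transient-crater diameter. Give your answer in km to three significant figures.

In SI units: d = 6840 m, v = 17400 m/s.
(ρ_i/ρ_t)^0.27 = (621/920)^0.27 = 0.8993
d^0.75 = 6840^0.75 = 752.1
v^0.48 = 17400^0.48 = 108.5
g^-0.19 = 1.31^-0.19 = 0.9500
(sin 60°)^0.335 = 0.8660^0.335 = 0.9529
D = 1.26 × 0.8993 × 752.1 × 108.5 × 0.9500 × 0.9529 = 83705 m
   = 83.70 km

D ≈ 83.7 km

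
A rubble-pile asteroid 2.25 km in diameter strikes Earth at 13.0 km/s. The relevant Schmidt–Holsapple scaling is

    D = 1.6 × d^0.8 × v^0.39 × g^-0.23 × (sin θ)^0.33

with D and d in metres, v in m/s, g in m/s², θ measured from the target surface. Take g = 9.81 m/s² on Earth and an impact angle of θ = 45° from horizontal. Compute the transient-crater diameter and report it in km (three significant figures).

In SI units: d = 2250 m, v = 13000 m/s.
d^0.8 = 2250^0.8 = 480.6
v^0.39 = 13000^0.39 = 40.22
g^-0.23 = 9.81^-0.23 = 0.5914
(sin 45°)^0.33 = 0.7071^0.33 = 0.8919
D = 1.6 × 480.6 × 40.22 × 0.5914 × 0.8919 = 16313 m
   = 16.31 km

D ≈ 16.3 km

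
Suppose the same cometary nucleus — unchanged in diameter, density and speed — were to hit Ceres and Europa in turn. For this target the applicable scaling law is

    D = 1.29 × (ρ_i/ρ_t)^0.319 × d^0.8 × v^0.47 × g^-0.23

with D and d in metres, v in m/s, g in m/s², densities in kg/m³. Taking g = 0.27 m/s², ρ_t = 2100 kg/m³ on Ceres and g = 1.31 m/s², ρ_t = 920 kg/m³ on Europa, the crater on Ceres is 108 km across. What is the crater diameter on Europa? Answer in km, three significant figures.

The impactor-only factors (d, v, ρ_i) cancel in the ratio, leaving D_Europa/D_Ceres = (g_Europa/g_Ceres)^-0.23 · (ρ_t,Ceres/ρ_t,Europa)^0.319.
(1.31/0.27)^-0.23 = 4.852^-0.23 = 0.6954
(2100/920)^0.319 = 2.283^0.319 = 1.301
Ratio = 0.6954 × 1.301 = 0.9047
D_Europa = 0.9047 × 108 km = 97.7 km

D ≈ 97.7 km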